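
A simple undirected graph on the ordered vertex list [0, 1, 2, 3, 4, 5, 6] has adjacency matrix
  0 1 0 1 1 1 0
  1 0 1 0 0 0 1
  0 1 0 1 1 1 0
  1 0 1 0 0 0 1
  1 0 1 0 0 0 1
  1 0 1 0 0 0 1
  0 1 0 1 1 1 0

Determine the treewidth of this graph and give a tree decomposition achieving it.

Every bag has size at most 4, so the width is 4 − 1 = 3 and tw(G) ≤ 3. For the lower bound: the 4 vertex sets {3,6}, {1,2}, {0}, {4} are disjoint, each induces a connected subgraph, and every pair is joined by at least one edge of G. Contracting each set to a single vertex therefore yields K_{4} as a minor, and since treewidth is minor-monotone, tw(G) ≥ tw(K_{4}) = 3. The upper and lower bounds meet at 3, so that is the treewidth.

Treewidth 3.
Bags: B1 = {0, 2, 3, 6}  B2 = {0, 1, 2, 6}  B3 = {0, 2, 4, 6}  B4 = {0, 2, 5, 6}
Tree: B1–B2, B2–B3, B3–B4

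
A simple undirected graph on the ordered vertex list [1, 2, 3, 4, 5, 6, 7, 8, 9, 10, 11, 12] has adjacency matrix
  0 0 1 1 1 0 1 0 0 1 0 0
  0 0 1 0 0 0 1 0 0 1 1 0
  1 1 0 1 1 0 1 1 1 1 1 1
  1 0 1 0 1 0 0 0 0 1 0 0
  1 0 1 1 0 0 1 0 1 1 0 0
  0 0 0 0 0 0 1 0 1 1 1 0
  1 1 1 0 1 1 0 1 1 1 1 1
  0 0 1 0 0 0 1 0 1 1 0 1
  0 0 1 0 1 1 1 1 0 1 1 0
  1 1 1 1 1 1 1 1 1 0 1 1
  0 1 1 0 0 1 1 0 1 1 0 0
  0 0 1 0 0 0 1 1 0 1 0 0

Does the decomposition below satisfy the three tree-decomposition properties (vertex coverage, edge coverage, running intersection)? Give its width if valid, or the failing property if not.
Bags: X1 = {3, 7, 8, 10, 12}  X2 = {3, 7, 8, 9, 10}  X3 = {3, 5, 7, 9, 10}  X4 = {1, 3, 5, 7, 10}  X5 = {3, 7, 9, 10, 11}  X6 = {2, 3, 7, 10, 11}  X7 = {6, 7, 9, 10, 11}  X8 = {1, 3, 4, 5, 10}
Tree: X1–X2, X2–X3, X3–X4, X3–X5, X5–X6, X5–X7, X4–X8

Vertex coverage: the bags together contain {1, 2, 3, 4, 5, 6, 7, 8, 9, 10, 11, 12}, the full vertex set. Edge coverage: each edge of G has both endpoints in at least one bag. Running intersection: for every vertex, the bags containing it form a connected subtree. All three properties hold, so this is a valid tree decomposition of width max|bag| − 1 = 4, and hence tw(G) ≤ 4.

Yes; width 4.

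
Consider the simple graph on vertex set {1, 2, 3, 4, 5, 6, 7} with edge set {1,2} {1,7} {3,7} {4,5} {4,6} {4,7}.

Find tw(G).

1

A width-1 tree decomposition is:
Bags: B1 = {4, 5}  B2 = {4, 7}  B3 = {1, 7}  B4 = {4, 6}  B5 = {3, 7}  B6 = {1, 2}
Tree: B1–B2, B2–B3, B2–B4, B3–B5, B3–B6
The largest bag has 2 vertices, giving width 1; this decomposition certifies tw(G) ≤ 1. Any graph with an edge has treewidth ≥ 1, and G has the edge 4–5. Therefore the treewidth is 1.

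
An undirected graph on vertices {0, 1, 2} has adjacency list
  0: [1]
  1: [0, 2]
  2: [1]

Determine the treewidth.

A width-1 tree decomposition is:
Bags: B1 = {0, 1}  B2 = {1, 2}
Tree: B1–B2
Each bag holds 2 vertices, so the decomposition has width 1, which upper-bounds the treewidth. Since G has at least one edge (e.g. 1–0), it is not an edgeless graph, so tw(G) ≥ 1. Hence tw(G) = 1 exactly.

1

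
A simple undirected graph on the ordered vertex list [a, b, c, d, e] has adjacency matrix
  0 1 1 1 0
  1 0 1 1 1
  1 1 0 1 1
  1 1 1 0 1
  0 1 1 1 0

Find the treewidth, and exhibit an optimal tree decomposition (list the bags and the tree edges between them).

The largest bag has 4 vertices, giving width 3; this decomposition certifies tw(G) ≤ 3. For the lower bound, the 4 vertices {b, c, d, e} are pairwise adjacent, and any tree decomposition puts a clique entirely inside one bag — forcing width ≥ 3. Combining the bounds, tw(G) = 3.

Treewidth 3.
One optimal decomposition is:
Bags: B1 = {b, c, d, e}  B2 = {a, b, c, d}
Tree: B1–B2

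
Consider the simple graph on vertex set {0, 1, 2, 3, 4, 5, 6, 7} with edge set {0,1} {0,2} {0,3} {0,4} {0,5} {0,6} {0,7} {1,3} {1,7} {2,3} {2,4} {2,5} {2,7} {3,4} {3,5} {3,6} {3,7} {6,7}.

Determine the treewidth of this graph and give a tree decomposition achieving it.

Treewidth 3.
Bags: B1 = {0, 1, 3, 7}  B2 = {0, 2, 3, 7}  B3 = {0, 2, 3, 5}  B4 = {0, 3, 6, 7}  B5 = {0, 2, 3, 4}
Tree: B1–B2, B2–B3, B1–B4, B2–B5

Every bag has size at most 4, so the width is 4 − 1 = 3 and tw(G) ≤ 3. On the other hand G contains the 4-clique {0, 1, 3, 7}. A clique must lie in a single bag of any decomposition, so no decomposition can have width below 3. Hence tw(G) = 3 exactly.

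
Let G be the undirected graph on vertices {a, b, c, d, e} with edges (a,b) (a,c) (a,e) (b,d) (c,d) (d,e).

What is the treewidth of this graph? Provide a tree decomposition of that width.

Treewidth 2.
One optimal decomposition is:
Bags: B1 = {a, d, e}  B2 = {a, c, d}  B3 = {a, b, d}
Tree: B1–B2, B2–B3

The largest bag has 3 vertices, giving width 2; this decomposition certifies tw(G) ≤ 2. Since d–e–a–c–d is a cycle in G, G is not acyclic. Forests are exactly the graphs of treewidth ≤ 1, so tw(G) ≥ 2. Hence tw(G) = 2 exactly.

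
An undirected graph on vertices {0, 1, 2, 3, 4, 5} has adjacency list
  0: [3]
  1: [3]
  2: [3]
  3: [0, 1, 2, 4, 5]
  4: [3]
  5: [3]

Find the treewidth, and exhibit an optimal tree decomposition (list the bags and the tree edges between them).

Treewidth 1.
One such decomposition:
Bags: B1 = {1, 3}  B2 = {2, 3}  B3 = {3, 5}  B4 = {3, 4}  B5 = {0, 3}
Tree: B1–B2, B1–B3, B1–B4, B2–B5

Each bag holds 2 vertices, so the decomposition has width 1, which upper-bounds the treewidth. G has an edge, so its treewidth is at least 1. Therefore the treewidth is 1.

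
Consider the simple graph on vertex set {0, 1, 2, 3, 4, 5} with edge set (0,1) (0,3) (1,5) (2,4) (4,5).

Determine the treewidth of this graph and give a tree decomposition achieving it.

Every bag has size at most 2, so the width is 2 − 1 = 1 and tw(G) ≤ 1. G has an edge, so its treewidth is at least 1. Hence tw(G) = 1 exactly.

Treewidth 1.
Bags: B1 = {2, 4}  B2 = {4, 5}  B3 = {1, 5}  B4 = {0, 1}  B5 = {0, 3}
Tree: B1–B2, B2–B3, B3–B4, B4–B5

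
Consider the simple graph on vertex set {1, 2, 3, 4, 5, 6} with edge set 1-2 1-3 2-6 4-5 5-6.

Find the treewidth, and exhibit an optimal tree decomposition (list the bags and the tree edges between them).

Every bag has size at most 2, so the width is 2 − 1 = 1 and tw(G) ≤ 1. Since G has at least one edge (e.g. 6–5), it is not an edgeless graph, so tw(G) ≥ 1. Therefore the treewidth is 1.

Treewidth 1.
One optimal decomposition is:
Bags: B1 = {5, 6}  B2 = {4, 5}  B3 = {2, 6}  B4 = {1, 2}  B5 = {1, 3}
Tree: B1–B2, B1–B3, B3–B4, B4–B5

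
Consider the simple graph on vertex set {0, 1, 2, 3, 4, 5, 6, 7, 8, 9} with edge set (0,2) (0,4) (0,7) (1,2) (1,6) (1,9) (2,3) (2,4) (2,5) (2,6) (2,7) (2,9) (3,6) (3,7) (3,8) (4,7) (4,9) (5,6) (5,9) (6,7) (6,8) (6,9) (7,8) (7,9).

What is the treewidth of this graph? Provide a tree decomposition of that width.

Treewidth 3.
One optimal decomposition is:
Bags: B1 = {2, 6, 7, 9}  B2 = {2, 3, 6, 7}  B3 = {2, 4, 7, 9}  B4 = {1, 2, 6, 9}  B5 = {2, 5, 6, 9}  B6 = {0, 2, 4, 7}  B7 = {3, 6, 7, 8}
Tree: B1–B2, B1–B3, B1–B4, B1–B5, B3–B6, B2–B7

The largest bag has 4 vertices, giving width 3; this decomposition certifies tw(G) ≤ 3. On the other hand G contains the 4-clique {3, 6, 7, 8}. A clique must lie in a single bag of any decomposition, so no decomposition can have width below 3. Therefore the treewidth is 3.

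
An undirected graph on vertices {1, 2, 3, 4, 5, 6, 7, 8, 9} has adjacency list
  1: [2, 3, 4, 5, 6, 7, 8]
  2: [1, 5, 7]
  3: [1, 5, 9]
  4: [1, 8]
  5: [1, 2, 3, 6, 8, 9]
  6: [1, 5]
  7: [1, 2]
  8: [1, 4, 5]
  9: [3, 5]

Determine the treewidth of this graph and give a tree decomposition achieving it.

Each bag holds 3 vertices, so the decomposition has width 2, which upper-bounds the treewidth. On the other hand G contains the 3-clique {1, 4, 8}. A clique must lie in a single bag of any decomposition, so no decomposition can have width below 2. Combining the bounds, tw(G) = 2.

Treewidth 2.
Bags: B1 = {1, 5, 8}  B2 = {1, 4, 8}  B3 = {1, 2, 5}  B4 = {1, 3, 5}  B5 = {1, 5, 6}  B6 = {3, 5, 9}  B7 = {1, 2, 7}
Tree: B1–B2, B1–B3, B1–B4, B1–B5, B4–B6, B3–B7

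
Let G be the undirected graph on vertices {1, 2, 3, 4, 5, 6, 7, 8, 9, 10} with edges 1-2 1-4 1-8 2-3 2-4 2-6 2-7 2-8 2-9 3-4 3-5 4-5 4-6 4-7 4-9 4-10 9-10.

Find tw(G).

A width-2 tree decomposition is:
Bags: B1 = {1, 2, 4}  B2 = {2, 3, 4}  B3 = {2, 4, 9}  B4 = {3, 4, 5}  B5 = {4, 9, 10}  B6 = {2, 4, 7}  B7 = {2, 4, 6}  B8 = {1, 2, 8}
Tree: B1–B2, B1–B3, B2–B4, B3–B5, B2–B6, B1–B7, B1–B8
The largest bag has 3 vertices, giving width 2; this decomposition certifies tw(G) ≤ 2. Conversely, {1, 2, 8} is a clique of size 3, and the vertices of any clique must share a bag in every tree decomposition; so some bag has ≥ 3 vertices and tw(G) ≥ 2. Hence tw(G) = 2 exactly.

2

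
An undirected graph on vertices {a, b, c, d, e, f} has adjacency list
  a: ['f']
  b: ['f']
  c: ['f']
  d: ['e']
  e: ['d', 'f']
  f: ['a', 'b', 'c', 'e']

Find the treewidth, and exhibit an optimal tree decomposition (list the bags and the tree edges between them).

Each bag holds 2 vertices, so the decomposition has width 1, which upper-bounds the treewidth. Since G has at least one edge (e.g. f–c), it is not an edgeless graph, so tw(G) ≥ 1. The upper and lower bounds meet at 1, so that is the treewidth.

Treewidth 1.
Bags: B1 = {c, f}  B2 = {e, f}  B3 = {b, f}  B4 = {a, f}  B5 = {d, e}
Tree: B1–B2, B1–B3, B2–B4, B2–B5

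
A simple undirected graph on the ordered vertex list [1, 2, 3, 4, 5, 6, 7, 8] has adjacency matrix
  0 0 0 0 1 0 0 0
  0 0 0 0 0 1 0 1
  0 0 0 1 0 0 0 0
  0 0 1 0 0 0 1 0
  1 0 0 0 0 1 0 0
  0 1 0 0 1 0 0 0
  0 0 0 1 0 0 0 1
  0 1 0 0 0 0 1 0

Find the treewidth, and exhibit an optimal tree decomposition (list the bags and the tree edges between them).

Each bag holds 2 vertices, so the decomposition has width 1, which upper-bounds the treewidth. Since G has at least one edge (e.g. 1–5), it is not an edgeless graph, so tw(G) ≥ 1. Hence tw(G) = 1 exactly.

Treewidth 1.
Bags: B1 = {1, 5}  B2 = {5, 6}  B3 = {2, 6}  B4 = {2, 8}  B5 = {7, 8}  B6 = {4, 7}  B7 = {3, 4}
Tree: B1–B2, B2–B3, B3–B4, B4–B5, B5–B6, B6–B7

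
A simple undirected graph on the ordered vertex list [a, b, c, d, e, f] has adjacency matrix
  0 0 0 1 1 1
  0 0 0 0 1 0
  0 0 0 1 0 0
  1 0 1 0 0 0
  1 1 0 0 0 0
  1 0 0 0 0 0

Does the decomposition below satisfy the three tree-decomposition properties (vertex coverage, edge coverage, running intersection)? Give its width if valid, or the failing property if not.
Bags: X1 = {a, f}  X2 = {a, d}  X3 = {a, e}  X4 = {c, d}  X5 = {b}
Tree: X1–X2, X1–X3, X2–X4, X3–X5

No — edge (e,b) lies in no bag.

A tree decomposition must satisfy three properties: every vertex lies in some bag; for every edge, both endpoints lie together in some bag; and for every vertex, the bags containing it form a connected subtree. Here edge (e,b) lies in no bag, so the decomposition is invalid.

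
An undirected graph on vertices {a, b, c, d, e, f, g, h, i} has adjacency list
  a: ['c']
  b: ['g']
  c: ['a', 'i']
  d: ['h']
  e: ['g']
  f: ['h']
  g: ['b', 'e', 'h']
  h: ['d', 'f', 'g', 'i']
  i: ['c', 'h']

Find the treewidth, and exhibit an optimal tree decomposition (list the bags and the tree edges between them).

Each bag holds 2 vertices, so the decomposition has width 1, which upper-bounds the treewidth. G has an edge, so its treewidth is at least 1. The upper and lower bounds meet at 1, so that is the treewidth.

Treewidth 1.
One optimal decomposition is:
Bags: B1 = {g, h}  B2 = {e, g}  B3 = {h, i}  B4 = {d, h}  B5 = {b, g}  B6 = {c, i}  B7 = {a, c}  B8 = {f, h}
Tree: B1–B2, B1–B3, B1–B4, B1–B5, B3–B6, B6–B7, B3–B8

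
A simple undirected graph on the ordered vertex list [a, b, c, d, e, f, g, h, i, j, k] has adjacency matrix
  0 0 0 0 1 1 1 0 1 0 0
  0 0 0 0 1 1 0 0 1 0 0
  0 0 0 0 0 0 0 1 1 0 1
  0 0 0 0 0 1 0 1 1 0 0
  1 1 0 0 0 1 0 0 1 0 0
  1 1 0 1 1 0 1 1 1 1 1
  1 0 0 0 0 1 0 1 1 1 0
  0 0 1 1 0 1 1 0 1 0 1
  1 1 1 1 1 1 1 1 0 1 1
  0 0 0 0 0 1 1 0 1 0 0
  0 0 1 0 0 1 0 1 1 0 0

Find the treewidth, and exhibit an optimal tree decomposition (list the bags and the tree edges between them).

Treewidth 3.
Bags: B1 = {f, h, i, k}  B2 = {c, h, i, k}  B3 = {f, g, h, i}  B4 = {a, f, g, i}  B5 = {a, e, f, i}  B6 = {f, g, i, j}  B7 = {d, f, h, i}  B8 = {b, e, f, i}
Tree: B1–B2, B1–B3, B3–B4, B4–B5, B4–B6, B1–B7, B5–B8

Each bag holds 4 vertices, so the decomposition has width 3, which upper-bounds the treewidth. Conversely, {c, h, i, k} is a clique of size 4, and the vertices of any clique must share a bag in every tree decomposition; so some bag has ≥ 4 vertices and tw(G) ≥ 3. The upper and lower bounds meet at 3, so that is the treewidth.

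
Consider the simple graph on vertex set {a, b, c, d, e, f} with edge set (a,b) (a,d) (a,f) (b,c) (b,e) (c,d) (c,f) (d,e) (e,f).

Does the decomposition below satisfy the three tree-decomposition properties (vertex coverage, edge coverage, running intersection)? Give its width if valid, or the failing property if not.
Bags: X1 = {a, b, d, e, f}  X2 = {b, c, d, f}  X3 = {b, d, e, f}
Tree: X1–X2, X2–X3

No — bags containing vertex e are not connected in the tree.

A tree decomposition must satisfy three properties: every vertex lies in some bag; for every edge, both endpoints lie together in some bag; and for every vertex, the bags containing it form a connected subtree. Here bags containing vertex e are not connected in the tree, so the decomposition is invalid.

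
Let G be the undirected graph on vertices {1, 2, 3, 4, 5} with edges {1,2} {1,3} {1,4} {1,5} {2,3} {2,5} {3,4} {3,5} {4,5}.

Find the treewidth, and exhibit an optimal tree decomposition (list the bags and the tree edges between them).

Treewidth 3.
One optimal decomposition is:
Bags: B1 = {1, 3, 4, 5}  B2 = {1, 2, 3, 5}
Tree: B1–B2

The largest bag has 4 vertices, giving width 3; this decomposition certifies tw(G) ≤ 3. On the other hand G contains the 4-clique {1, 2, 3, 5}. A clique must lie in a single bag of any decomposition, so no decomposition can have width below 3. The upper and lower bounds meet at 3, so that is the treewidth.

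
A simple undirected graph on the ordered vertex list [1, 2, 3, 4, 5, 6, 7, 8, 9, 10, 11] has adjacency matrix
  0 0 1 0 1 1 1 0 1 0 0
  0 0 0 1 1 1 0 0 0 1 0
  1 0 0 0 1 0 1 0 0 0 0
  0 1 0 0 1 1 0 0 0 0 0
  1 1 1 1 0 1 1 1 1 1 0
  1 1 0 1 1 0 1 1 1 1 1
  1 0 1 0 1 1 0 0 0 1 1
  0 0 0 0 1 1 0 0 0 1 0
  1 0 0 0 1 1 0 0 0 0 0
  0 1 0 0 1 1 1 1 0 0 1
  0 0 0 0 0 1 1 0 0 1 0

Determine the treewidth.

3

A width-3 tree decomposition is:
Bags: B1 = {5, 6, 7, 10}  B2 = {2, 5, 6, 10}  B3 = {2, 4, 5, 6}  B4 = {5, 6, 8, 10}  B5 = {6, 7, 10, 11}  B6 = {1, 5, 6, 7}  B7 = {1, 5, 6, 9}  B8 = {1, 3, 5, 7}
Tree: B1–B2, B2–B3, B2–B4, B1–B5, B1–B6, B6–B7, B6–B8
Every bag has size at most 4, so the width is 4 − 1 = 3 and tw(G) ≤ 3. For the lower bound, the 4 vertices {6, 7, 10, 11} are pairwise adjacent, and any tree decomposition puts a clique entirely inside one bag — forcing width ≥ 3. Therefore the treewidth is 3.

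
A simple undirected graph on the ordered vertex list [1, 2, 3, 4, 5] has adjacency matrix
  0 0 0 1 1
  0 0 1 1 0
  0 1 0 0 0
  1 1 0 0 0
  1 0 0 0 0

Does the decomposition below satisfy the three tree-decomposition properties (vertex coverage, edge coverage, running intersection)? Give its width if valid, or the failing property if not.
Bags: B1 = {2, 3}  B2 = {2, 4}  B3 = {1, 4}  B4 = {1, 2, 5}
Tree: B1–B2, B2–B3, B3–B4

A tree decomposition must satisfy three properties: every vertex lies in some bag; for every edge, both endpoints lie together in some bag; and for every vertex, the bags containing it form a connected subtree. Here bags containing vertex 2 are not connected in the tree, so the decomposition is invalid.

No — bags containing vertex 2 are not connected in the tree.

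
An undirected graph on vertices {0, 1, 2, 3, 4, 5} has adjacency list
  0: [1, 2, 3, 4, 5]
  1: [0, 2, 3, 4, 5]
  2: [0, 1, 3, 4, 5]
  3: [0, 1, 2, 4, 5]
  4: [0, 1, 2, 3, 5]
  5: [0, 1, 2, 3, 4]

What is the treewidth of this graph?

A width-5 tree decomposition is:
Bags: B1 = {0, 1, 2, 3, 4, 5}
Tree: (single bag)
With just one bag of size 6, the width is 6 − 1 = 5, so tw(G) ≤ 5. For the lower bound, the 6 vertices {0, 1, 2, 3, 4, 5} are pairwise adjacent, and any tree decomposition puts a clique entirely inside one bag — forcing width ≥ 5. Combining the bounds, tw(G) = 5.

5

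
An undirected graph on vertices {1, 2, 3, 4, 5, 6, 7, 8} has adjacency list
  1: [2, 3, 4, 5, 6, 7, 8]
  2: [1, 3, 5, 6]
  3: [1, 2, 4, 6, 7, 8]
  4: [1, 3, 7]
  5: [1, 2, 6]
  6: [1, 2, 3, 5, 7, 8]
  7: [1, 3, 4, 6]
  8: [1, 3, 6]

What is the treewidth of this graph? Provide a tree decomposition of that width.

Every bag has size at most 4, so the width is 4 − 1 = 3 and tw(G) ≤ 3. On the other hand G contains the 4-clique {1, 3, 4, 7}. A clique must lie in a single bag of any decomposition, so no decomposition can have width below 3. Therefore the treewidth is 3.

Treewidth 3.
Bags: B1 = {1, 2, 3, 6}  B2 = {1, 3, 6, 8}  B3 = {1, 3, 6, 7}  B4 = {1, 3, 4, 7}  B5 = {1, 2, 5, 6}
Tree: B1–B2, B2–B3, B3–B4, B1–B5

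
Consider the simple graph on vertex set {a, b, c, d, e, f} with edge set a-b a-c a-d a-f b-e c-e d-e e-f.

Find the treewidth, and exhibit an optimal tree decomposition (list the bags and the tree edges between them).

Treewidth 2.
One such decomposition:
Bags: B1 = {a, d, e}  B2 = {a, e, f}  B3 = {a, c, e}  B4 = {a, b, e}
Tree: B1–B2, B2–B3, B3–B4

Each bag holds 3 vertices, so the decomposition has width 2, which upper-bounds the treewidth. Since d–a–f–e–d is a cycle in G, G is not acyclic. Forests are exactly the graphs of treewidth ≤ 1, so tw(G) ≥ 2. Therefore the treewidth is 2.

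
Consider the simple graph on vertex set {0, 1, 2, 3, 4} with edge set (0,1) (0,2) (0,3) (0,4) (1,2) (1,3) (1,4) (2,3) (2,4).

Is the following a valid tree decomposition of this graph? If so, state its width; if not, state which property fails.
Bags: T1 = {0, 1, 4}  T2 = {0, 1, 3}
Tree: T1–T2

A tree decomposition must satisfy three properties: every vertex lies in some bag; for every edge, both endpoints lie together in some bag; and for every vertex, the bags containing it form a connected subtree. Here vertex 2 appears in no bag, so the decomposition is invalid.

No — vertex 2 appears in no bag.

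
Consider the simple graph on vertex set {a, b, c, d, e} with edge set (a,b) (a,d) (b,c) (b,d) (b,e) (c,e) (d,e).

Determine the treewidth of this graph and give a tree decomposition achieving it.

Treewidth 2.
One optimal decomposition is:
Bags: B1 = {b, c, e}  B2 = {b, d, e}  B3 = {a, b, d}
Tree: B1–B2, B2–B3

Each bag holds 3 vertices, so the decomposition has width 2, which upper-bounds the treewidth. For the lower bound, the 3 vertices {b, d, e} are pairwise adjacent, and any tree decomposition puts a clique entirely inside one bag — forcing width ≥ 2. Hence tw(G) = 2 exactly.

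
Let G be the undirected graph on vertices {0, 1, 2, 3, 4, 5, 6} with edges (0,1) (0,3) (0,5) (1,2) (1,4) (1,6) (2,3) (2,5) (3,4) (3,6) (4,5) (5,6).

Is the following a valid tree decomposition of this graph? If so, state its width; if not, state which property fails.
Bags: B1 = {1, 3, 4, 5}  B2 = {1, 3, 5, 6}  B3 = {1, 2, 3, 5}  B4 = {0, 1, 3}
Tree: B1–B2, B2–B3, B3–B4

No — edge (5,0) lies in no bag.

A tree decomposition must satisfy three properties: every vertex lies in some bag; for every edge, both endpoints lie together in some bag; and for every vertex, the bags containing it form a connected subtree. Here edge (5,0) lies in no bag, so the decomposition is invalid.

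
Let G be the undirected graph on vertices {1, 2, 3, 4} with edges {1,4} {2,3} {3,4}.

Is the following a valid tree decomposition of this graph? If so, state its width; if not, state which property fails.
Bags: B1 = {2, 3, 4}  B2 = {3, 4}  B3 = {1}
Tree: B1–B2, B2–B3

A tree decomposition must satisfy three properties: every vertex lies in some bag; for every edge, both endpoints lie together in some bag; and for every vertex, the bags containing it form a connected subtree. Here edge (4,1) lies in no bag, so the decomposition is invalid.

No — edge (4,1) lies in no bag.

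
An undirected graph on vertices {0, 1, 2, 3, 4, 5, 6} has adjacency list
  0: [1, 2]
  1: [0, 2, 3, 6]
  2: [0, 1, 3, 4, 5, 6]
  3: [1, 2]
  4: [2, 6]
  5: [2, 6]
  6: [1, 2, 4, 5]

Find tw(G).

A width-2 tree decomposition is:
Bags: B1 = {1, 2, 6}  B2 = {2, 5, 6}  B3 = {1, 2, 3}  B4 = {0, 1, 2}  B5 = {2, 4, 6}
Tree: B1–B2, B1–B3, B3–B4, B2–B5
Each bag holds 3 vertices, so the decomposition has width 2, which upper-bounds the treewidth. For the lower bound, the 3 vertices {0, 1, 2} are pairwise adjacent, and any tree decomposition puts a clique entirely inside one bag — forcing width ≥ 2. Hence tw(G) = 2 exactly.

2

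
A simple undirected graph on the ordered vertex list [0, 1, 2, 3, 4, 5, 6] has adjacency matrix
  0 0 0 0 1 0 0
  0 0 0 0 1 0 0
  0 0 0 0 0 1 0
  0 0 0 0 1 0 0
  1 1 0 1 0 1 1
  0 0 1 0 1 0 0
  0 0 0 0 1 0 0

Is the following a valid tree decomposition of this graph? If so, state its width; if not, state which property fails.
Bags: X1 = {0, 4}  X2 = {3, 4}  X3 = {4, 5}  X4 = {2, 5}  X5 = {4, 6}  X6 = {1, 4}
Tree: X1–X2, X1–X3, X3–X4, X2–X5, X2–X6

Yes; width 1.

Every vertex of G appears in some bag (union = {0, 1, 2, 3, 4, 5, 6}); every edge is covered by a bag; and for each vertex v the set of bags containing v is connected in the bag tree. The decomposition is therefore valid. The largest bag has 2 vertices, so the width is 1.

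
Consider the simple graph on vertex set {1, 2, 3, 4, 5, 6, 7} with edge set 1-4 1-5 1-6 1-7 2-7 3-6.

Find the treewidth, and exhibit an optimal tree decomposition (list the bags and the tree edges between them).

Every bag has size at most 2, so the width is 2 − 1 = 1 and tw(G) ≤ 1. G has an edge, so its treewidth is at least 1. Combining the bounds, tw(G) = 1.

Treewidth 1.
One such decomposition:
Bags: B1 = {2, 7}  B2 = {1, 7}  B3 = {1, 6}  B4 = {1, 4}  B5 = {3, 6}  B6 = {1, 5}
Tree: B1–B2, B2–B3, B2–B4, B3–B5, B2–B6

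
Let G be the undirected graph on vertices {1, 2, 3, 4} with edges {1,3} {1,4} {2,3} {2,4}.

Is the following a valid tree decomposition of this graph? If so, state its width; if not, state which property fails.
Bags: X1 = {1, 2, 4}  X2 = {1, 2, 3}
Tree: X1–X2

Checking the three conditions: (i) the bags cover all of {1, 2, 3, 4}; (ii) for each edge, some bag contains both endpoints; (iii) the bags containing any fixed vertex form a subtree. All hold, so the decomposition is valid with width 3 − 1 = 2.

Yes; width 2.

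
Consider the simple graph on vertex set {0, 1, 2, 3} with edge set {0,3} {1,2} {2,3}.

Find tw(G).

A width-1 tree decomposition is:
Bags: B1 = {1, 2}  B2 = {2, 3}  B3 = {0, 3}
Tree: B1–B2, B2–B3
Every bag has size at most 2, so the width is 2 − 1 = 1 and tw(G) ≤ 1. G has an edge, so its treewidth is at least 1. Therefore the treewidth is 1.

1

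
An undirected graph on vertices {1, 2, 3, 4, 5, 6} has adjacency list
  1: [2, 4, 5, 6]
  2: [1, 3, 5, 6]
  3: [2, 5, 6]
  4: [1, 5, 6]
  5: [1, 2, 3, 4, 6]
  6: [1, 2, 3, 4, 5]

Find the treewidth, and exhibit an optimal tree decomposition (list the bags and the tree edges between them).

The largest bag has 4 vertices, giving width 3; this decomposition certifies tw(G) ≤ 3. On the other hand G contains the 4-clique {1, 2, 5, 6}. A clique must lie in a single bag of any decomposition, so no decomposition can have width below 3. Combining the bounds, tw(G) = 3.

Treewidth 3.
One optimal decomposition is:
Bags: B1 = {2, 3, 5, 6}  B2 = {1, 2, 5, 6}  B3 = {1, 4, 5, 6}
Tree: B1–B2, B2–B3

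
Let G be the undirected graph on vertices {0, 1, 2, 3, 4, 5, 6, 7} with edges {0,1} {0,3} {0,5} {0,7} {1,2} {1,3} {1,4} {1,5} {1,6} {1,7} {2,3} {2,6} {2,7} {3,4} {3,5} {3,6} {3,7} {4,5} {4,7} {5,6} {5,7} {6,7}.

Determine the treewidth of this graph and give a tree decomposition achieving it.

Each bag holds 5 vertices, so the decomposition has width 4, which upper-bounds the treewidth. On the other hand G contains the 5-clique {1, 2, 3, 6, 7}. A clique must lie in a single bag of any decomposition, so no decomposition can have width below 4. Therefore the treewidth is 4.

Treewidth 4.
One optimal decomposition is:
Bags: B1 = {1, 2, 3, 6, 7}  B2 = {1, 3, 5, 6, 7}  B3 = {1, 3, 4, 5, 7}  B4 = {0, 1, 3, 5, 7}
Tree: B1–B2, B2–B3, B3–B4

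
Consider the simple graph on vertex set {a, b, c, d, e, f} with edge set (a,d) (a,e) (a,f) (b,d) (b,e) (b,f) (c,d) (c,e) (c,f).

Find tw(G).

3

A width-3 tree decomposition is:
Bags: B1 = {a, b, c, f}  B2 = {a, b, c, d}  B3 = {a, b, c, e}
Tree: B1–B2, B2–B3
Each bag holds 4 vertices, so the decomposition has width 3, which upper-bounds the treewidth. For the lower bound: the 4 vertex sets {b,f}, {c,d}, {a}, {e} are disjoint, each induces a connected subgraph, and every pair is joined by at least one edge of G. Contracting each set to a single vertex therefore yields K_{4} as a minor, and since treewidth is minor-monotone, tw(G) ≥ tw(K_{4}) = 3. Hence tw(G) = 3 exactly.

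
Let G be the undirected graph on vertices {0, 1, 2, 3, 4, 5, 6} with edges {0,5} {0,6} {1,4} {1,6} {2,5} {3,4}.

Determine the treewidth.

A width-1 tree decomposition is:
Bags: B1 = {3, 4}  B2 = {1, 4}  B3 = {1, 6}  B4 = {0, 6}  B5 = {0, 5}  B6 = {2, 5}
Tree: B1–B2, B2–B3, B3–B4, B4–B5, B5–B6
Every bag has size at most 2, so the width is 2 − 1 = 1 and tw(G) ≤ 1. G has an edge, so its treewidth is at least 1. Hence tw(G) = 1 exactly.

1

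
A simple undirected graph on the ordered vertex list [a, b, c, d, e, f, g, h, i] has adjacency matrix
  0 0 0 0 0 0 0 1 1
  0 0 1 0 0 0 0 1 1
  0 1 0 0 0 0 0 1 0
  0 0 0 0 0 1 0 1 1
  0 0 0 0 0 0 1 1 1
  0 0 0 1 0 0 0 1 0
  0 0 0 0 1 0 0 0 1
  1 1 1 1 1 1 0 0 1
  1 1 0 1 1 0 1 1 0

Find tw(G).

A width-2 tree decomposition is:
Bags: B1 = {b, h, i}  B2 = {b, c, h}  B3 = {d, h, i}  B4 = {e, h, i}  B5 = {d, f, h}  B6 = {a, h, i}  B7 = {e, g, i}
Tree: B1–B2, B1–B3, B1–B4, B3–B5, B3–B6, B4–B7
Every bag has size at most 3, so the width is 3 − 1 = 2 and tw(G) ≤ 2. On the other hand G contains the 3-clique {e, g, i}. A clique must lie in a single bag of any decomposition, so no decomposition can have width below 2. Combining the bounds, tw(G) = 2.

2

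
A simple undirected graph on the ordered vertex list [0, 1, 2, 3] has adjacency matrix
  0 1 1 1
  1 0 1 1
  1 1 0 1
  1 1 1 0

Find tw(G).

A width-3 tree decomposition is:
Bags: B1 = {0, 1, 2, 3}
Tree: (single bag)
With just one bag of size 4, the width is 4 − 1 = 3, so tw(G) ≤ 3. On the other hand G contains the 4-clique {0, 1, 2, 3}. A clique must lie in a single bag of any decomposition, so no decomposition can have width below 3. Hence tw(G) = 3 exactly.

3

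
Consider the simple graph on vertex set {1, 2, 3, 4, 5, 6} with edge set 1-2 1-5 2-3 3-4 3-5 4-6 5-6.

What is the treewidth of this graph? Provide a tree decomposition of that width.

Treewidth 2.
One optimal decomposition is:
Bags: B1 = {4, 5, 6}  B2 = {3, 4, 5}  B3 = {1, 3, 5}  B4 = {1, 2, 3}
Tree: B1–B2, B2–B3, B3–B4

Every bag has size at most 3, so the width is 3 − 1 = 2 and tw(G) ≤ 2. The edges 6–4–3–5–6 form a cycle, so G is not a tree and its treewidth is at least 2. Hence tw(G) = 2 exactly.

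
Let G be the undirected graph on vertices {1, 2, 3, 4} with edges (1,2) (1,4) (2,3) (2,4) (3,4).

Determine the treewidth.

A width-2 tree decomposition is:
Bags: B1 = {2, 3, 4}  B2 = {1, 2, 4}
Tree: B1–B2
The largest bag has 3 vertices, giving width 2; this decomposition certifies tw(G) ≤ 2. On the other hand G contains the 3-clique {1, 2, 4}. A clique must lie in a single bag of any decomposition, so no decomposition can have width below 2. Therefore the treewidth is 2.

2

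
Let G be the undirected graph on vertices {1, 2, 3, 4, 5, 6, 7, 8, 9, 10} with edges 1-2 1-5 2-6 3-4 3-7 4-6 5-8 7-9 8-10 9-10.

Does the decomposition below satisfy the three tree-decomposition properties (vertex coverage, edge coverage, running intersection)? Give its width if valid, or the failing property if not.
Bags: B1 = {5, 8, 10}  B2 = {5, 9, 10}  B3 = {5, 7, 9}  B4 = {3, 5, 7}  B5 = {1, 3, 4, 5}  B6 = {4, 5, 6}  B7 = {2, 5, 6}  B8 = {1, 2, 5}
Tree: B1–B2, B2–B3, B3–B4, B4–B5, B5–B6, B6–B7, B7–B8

A tree decomposition must satisfy three properties: every vertex lies in some bag; for every edge, both endpoints lie together in some bag; and for every vertex, the bags containing it form a connected subtree. Here bags containing vertex 1 are not connected in the tree, so the decomposition is invalid.

No — bags containing vertex 1 are not connected in the tree.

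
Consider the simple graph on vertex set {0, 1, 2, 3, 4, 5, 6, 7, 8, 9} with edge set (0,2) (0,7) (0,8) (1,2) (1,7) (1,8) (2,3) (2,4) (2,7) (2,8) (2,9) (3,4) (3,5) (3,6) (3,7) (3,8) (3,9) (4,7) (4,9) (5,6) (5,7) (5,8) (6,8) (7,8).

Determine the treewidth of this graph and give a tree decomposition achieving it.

Treewidth 3.
Bags: B1 = {1, 2, 7, 8}  B2 = {2, 3, 7, 8}  B3 = {3, 5, 7, 8}  B4 = {2, 3, 4, 7}  B5 = {3, 5, 6, 8}  B6 = {2, 3, 4, 9}  B7 = {0, 2, 7, 8}
Tree: B1–B2, B2–B3, B2–B4, B3–B5, B4–B6, B2–B7

The largest bag has 4 vertices, giving width 3; this decomposition certifies tw(G) ≤ 3. On the other hand G contains the 4-clique {2, 3, 4, 9}. A clique must lie in a single bag of any decomposition, so no decomposition can have width below 3. The upper and lower bounds meet at 3, so that is the treewidth.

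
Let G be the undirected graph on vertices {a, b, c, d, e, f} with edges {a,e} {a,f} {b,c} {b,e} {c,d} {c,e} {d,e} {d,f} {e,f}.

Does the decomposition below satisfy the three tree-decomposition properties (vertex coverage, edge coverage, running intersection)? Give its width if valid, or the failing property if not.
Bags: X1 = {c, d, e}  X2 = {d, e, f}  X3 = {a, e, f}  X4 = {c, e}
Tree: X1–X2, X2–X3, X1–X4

No — vertex b appears in no bag.

A tree decomposition must satisfy three properties: every vertex lies in some bag; for every edge, both endpoints lie together in some bag; and for every vertex, the bags containing it form a connected subtree. Here vertex b appears in no bag, so the decomposition is invalid.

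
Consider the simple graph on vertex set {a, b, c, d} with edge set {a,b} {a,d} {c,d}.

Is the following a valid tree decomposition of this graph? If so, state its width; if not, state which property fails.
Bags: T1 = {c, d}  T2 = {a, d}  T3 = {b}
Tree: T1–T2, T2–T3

No — edge (a,b) lies in no bag.

A tree decomposition must satisfy three properties: every vertex lies in some bag; for every edge, both endpoints lie together in some bag; and for every vertex, the bags containing it form a connected subtree. Here edge (a,b) lies in no bag, so the decomposition is invalid.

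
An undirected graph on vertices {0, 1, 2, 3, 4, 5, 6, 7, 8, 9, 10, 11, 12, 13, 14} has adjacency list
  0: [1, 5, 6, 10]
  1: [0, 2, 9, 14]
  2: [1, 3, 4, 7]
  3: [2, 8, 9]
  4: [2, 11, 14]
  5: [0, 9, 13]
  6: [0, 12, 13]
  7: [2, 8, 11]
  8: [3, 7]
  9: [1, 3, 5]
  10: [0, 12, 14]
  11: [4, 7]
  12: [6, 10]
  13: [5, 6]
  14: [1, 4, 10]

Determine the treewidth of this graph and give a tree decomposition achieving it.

Each bag holds 4 vertices, so the decomposition has width 3, which upper-bounds the treewidth. For the lower bound: the 4 vertex sets {6,12,13}, {5}, {0}, {1,9,10,14} are disjoint, each induces a connected subgraph, and every pair is joined by at least one edge of G. Contracting each set to a single vertex therefore yields K_{4} as a minor, and since treewidth is minor-monotone, tw(G) ≥ tw(K_{4}) = 3. Therefore the treewidth is 3.

Treewidth 3.
Bags: B1 = {5, 6, 12, 13}  B2 = {0, 5, 6, 12}  B3 = {0, 5, 10, 12}  B4 = {0, 5, 9, 10}  B5 = {0, 1, 9, 10}  B6 = {1, 9, 10, 14}  B7 = {1, 3, 9, 14}  B8 = {1, 2, 3, 14}  B9 = {2, 3, 4, 14}  B10 = {2, 3, 4, 8}  B11 = {2, 4, 7, 8}  B12 = {4, 7, 8, 11}
Tree: B1–B2, B2–B3, B3–B4, B4–B5, B5–B6, B6–B7, B7–B8, B8–B9, B9–B10, B10–B11, B11–B12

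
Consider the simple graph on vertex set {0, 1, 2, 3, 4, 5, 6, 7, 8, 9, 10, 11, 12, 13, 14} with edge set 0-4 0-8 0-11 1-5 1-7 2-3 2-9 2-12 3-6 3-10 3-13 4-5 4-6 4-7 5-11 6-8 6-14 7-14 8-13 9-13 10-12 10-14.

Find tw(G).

A width-3 tree decomposition is:
Bags: B1 = {2, 9, 12, 13}  B2 = {2, 3, 12, 13}  B3 = {3, 10, 12, 13}  B4 = {3, 8, 10, 13}  B5 = {3, 6, 8, 10}  B6 = {6, 8, 10, 14}  B7 = {0, 6, 8, 14}  B8 = {0, 4, 6, 14}  B9 = {0, 4, 7, 14}  B10 = {0, 4, 7, 11}  B11 = {4, 5, 7, 11}  B12 = {1, 5, 7, 11}
Tree: B1–B2, B2–B3, B3–B4, B4–B5, B5–B6, B6–B7, B7–B8, B8–B9, B9–B10, B10–B11, B11–B12
The largest bag has 4 vertices, giving width 3; this decomposition certifies tw(G) ≤ 3. For the lower bound: the 4 vertex sets {2,9,12}, {13}, {3}, {6,8,10,14} are disjoint, each induces a connected subgraph, and every pair is joined by at least one edge of G. Contracting each set to a single vertex therefore yields K_{4} as a minor, and since treewidth is minor-monotone, tw(G) ≥ tw(K_{4}) = 3. The upper and lower bounds meet at 3, so that is the treewidth.

3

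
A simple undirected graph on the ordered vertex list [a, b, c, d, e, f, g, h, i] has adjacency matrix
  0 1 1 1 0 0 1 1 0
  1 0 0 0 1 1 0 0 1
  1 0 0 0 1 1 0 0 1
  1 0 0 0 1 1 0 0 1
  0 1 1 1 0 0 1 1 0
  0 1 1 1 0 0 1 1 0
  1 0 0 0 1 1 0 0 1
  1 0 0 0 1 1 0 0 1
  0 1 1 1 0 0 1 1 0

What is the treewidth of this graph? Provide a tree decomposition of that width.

Every bag has size at most 5, so the width is 5 − 1 = 4 and tw(G) ≤ 4. For the lower bound: the 5 vertex sets {d,f}, {a,h}, {g,i}, {e}, {b} are disjoint, each induces a connected subgraph, and every pair is joined by at least one edge of G. Contracting each set to a single vertex therefore yields K_{5} as a minor, and since treewidth is minor-monotone, tw(G) ≥ tw(K_{5}) = 4. Combining the bounds, tw(G) = 4.

Treewidth 4.
One such decomposition:
Bags: B1 = {a, d, e, f, i}  B2 = {a, e, f, h, i}  B3 = {a, e, f, g, i}  B4 = {a, b, e, f, i}  B5 = {a, c, e, f, i}
Tree: B1–B2, B2–B3, B3–B4, B4–B5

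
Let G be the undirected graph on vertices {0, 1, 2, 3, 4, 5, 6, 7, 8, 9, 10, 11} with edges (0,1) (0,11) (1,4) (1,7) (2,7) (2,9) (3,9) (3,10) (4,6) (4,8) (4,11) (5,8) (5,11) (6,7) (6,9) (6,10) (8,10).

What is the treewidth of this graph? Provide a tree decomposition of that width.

Every bag has size at most 4, so the width is 4 − 1 = 3 and tw(G) ≤ 3. For the lower bound: the 4 vertex sets {0,5,11}, {8}, {4}, {1,6,7,10} are disjoint, each induces a connected subgraph, and every pair is joined by at least one edge of G. Contracting each set to a single vertex therefore yields K_{4} as a minor, and since treewidth is minor-monotone, tw(G) ≥ tw(K_{4}) = 3. The upper and lower bounds meet at 3, so that is the treewidth.

Treewidth 3.
One optimal decomposition is:
Bags: B1 = {0, 5, 8, 11}  B2 = {0, 4, 8, 11}  B3 = {0, 1, 4, 8}  B4 = {1, 4, 8, 10}  B5 = {1, 4, 6, 10}  B6 = {1, 6, 7, 10}  B7 = {3, 6, 7, 10}  B8 = {3, 6, 7, 9}  B9 = {2, 3, 7, 9}
Tree: B1–B2, B2–B3, B3–B4, B4–B5, B5–B6, B6–B7, B7–B8, B8–B9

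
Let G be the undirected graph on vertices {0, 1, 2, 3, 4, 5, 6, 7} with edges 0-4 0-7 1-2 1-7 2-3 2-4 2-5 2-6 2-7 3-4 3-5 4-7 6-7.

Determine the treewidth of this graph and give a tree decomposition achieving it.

The largest bag has 3 vertices, giving width 2; this decomposition certifies tw(G) ≤ 2. For the lower bound, the 3 vertices {0, 4, 7} are pairwise adjacent, and any tree decomposition puts a clique entirely inside one bag — forcing width ≥ 2. Combining the bounds, tw(G) = 2.

Treewidth 2.
One such decomposition:
Bags: B1 = {2, 3, 4}  B2 = {2, 4, 7}  B3 = {1, 2, 7}  B4 = {0, 4, 7}  B5 = {2, 3, 5}  B6 = {2, 6, 7}
Tree: B1–B2, B2–B3, B2–B4, B1–B5, B2–B6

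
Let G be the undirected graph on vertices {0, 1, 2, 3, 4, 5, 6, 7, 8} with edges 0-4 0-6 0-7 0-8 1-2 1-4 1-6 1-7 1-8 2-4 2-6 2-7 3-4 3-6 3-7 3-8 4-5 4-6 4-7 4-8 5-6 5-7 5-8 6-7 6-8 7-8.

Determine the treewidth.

A width-4 tree decomposition is:
Bags: B1 = {1, 4, 6, 7, 8}  B2 = {3, 4, 6, 7, 8}  B3 = {0, 4, 6, 7, 8}  B4 = {1, 2, 4, 6, 7}  B5 = {4, 5, 6, 7, 8}
Tree: B1–B2, B1–B3, B1–B4, B1–B5
The largest bag has 5 vertices, giving width 4; this decomposition certifies tw(G) ≤ 4. Conversely, {0, 4, 6, 7, 8} is a clique of size 5, and the vertices of any clique must share a bag in every tree decomposition; so some bag has ≥ 5 vertices and tw(G) ≥ 4. The upper and lower bounds meet at 4, so that is the treewidth.

4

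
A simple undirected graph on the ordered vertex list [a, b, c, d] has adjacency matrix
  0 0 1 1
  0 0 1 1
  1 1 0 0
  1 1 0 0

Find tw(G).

A width-2 tree decomposition is:
Bags: B1 = {a, b, d}  B2 = {a, b, c}
Tree: B1–B2
Each bag holds 3 vertices, so the decomposition has width 2, which upper-bounds the treewidth. The edges a–d–b–c–a form a cycle, so G is not a tree and its treewidth is at least 2. Therefore the treewidth is 2.

2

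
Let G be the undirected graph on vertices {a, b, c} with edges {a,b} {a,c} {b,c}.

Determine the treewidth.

2

A width-2 tree decomposition is:
Bags: B1 = {a, b, c}
Tree: (single bag)
With just one bag of size 3, the width is 3 − 1 = 2, so tw(G) ≤ 2. On the other hand G contains the 3-clique {a, b, c}. A clique must lie in a single bag of any decomposition, so no decomposition can have width below 2. Hence tw(G) = 2 exactly.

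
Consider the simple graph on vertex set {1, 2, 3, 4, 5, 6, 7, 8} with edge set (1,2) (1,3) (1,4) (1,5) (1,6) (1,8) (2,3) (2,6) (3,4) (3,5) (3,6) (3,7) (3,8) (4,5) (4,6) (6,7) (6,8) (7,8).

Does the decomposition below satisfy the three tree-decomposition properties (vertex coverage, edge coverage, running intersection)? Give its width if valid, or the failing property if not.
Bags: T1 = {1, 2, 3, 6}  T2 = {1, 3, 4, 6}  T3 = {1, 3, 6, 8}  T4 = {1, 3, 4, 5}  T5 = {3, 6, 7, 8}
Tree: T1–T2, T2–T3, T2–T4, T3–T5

Yes; width 3.

Every vertex of G appears in some bag (union = {1, 2, 3, 4, 5, 6, 7, 8}); every edge is covered by a bag; and for each vertex v the set of bags containing v is connected in the bag tree. The decomposition is therefore valid. The largest bag has 4 vertices, so the width is 3.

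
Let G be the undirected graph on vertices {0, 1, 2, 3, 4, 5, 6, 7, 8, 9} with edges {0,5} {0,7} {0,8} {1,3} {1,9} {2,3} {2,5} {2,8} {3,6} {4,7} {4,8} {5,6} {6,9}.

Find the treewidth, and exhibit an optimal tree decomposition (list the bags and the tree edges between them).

Treewidth 2.
One such decomposition:
Bags: B1 = {1, 6, 9}  B2 = {1, 3, 6}  B3 = {3, 5, 6}  B4 = {2, 3, 5}  B5 = {0, 2, 5}  B6 = {0, 2, 8}  B7 = {0, 7, 8}  B8 = {4, 7, 8}
Tree: B1–B2, B2–B3, B3–B4, B4–B5, B5–B6, B6–B7, B7–B8

Each bag holds 3 vertices, so the decomposition has width 2, which upper-bounds the treewidth. For the lower bound, G contains the cycle 9–1–3–6–9, so G is not a forest; only forests have treewidth ≤ 1, hence tw(G) ≥ 2. Therefore the treewidth is 2.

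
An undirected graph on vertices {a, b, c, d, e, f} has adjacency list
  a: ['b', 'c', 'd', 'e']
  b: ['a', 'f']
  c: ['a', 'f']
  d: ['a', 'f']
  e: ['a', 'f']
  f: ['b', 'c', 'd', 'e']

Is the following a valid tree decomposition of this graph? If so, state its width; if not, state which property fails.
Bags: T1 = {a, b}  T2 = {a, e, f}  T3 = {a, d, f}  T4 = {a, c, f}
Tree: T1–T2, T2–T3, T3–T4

A tree decomposition must satisfy three properties: every vertex lies in some bag; for every edge, both endpoints lie together in some bag; and for every vertex, the bags containing it form a connected subtree. Here edge (f,b) lies in no bag, so the decomposition is invalid.

No — edge (f,b) lies in no bag.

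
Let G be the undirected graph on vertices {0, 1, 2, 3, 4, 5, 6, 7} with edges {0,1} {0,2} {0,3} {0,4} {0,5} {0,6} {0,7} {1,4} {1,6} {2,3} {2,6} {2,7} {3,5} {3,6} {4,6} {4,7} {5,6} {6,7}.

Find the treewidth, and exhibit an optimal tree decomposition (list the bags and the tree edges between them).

Every bag has size at most 4, so the width is 4 − 1 = 3 and tw(G) ≤ 3. For the lower bound, the 4 vertices {0, 1, 4, 6} are pairwise adjacent, and any tree decomposition puts a clique entirely inside one bag — forcing width ≥ 3. Therefore the treewidth is 3.

Treewidth 3.
One such decomposition:
Bags: B1 = {0, 2, 3, 6}  B2 = {0, 2, 6, 7}  B3 = {0, 4, 6, 7}  B4 = {0, 3, 5, 6}  B5 = {0, 1, 4, 6}
Tree: B1–B2, B2–B3, B1–B4, B3–B5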